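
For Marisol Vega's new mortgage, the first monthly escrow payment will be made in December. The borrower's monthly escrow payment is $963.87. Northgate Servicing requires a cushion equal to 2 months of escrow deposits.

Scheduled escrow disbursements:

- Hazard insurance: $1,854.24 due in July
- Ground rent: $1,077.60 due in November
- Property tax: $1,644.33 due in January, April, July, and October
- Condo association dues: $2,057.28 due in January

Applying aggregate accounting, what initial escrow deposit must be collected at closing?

$3,701.61

Cushion = 2 × $963.87 = $1,927.74
Trial balance (start $0, +$963.87 each month, − disbursements):
  Dec: +$963.87 → $963.87
  Jan: +$963.87 − $3,701.61 → -$1,773.87
  Feb: +$963.87 → -$810.00
  Mar: +$963.87 → $153.87
  Apr: +$963.87 − $1,644.33 → -$526.59
  May: +$963.87 → $437.28
  Jun: +$963.87 → $1,401.15
  Jul: +$963.87 − $3,498.57 → -$1,133.55
  Aug: +$963.87 → -$169.68
  Sep: +$963.87 → $794.19
  Oct: +$963.87 − $1,644.33 → $113.73
  Nov: +$963.87 − $1,077.60 → $0.00
Lowest trial balance = -$1,773.87 (Jan)
Initial deposit = cushion − low point = $1,927.74 − (-$1,773.87) = $3,701.61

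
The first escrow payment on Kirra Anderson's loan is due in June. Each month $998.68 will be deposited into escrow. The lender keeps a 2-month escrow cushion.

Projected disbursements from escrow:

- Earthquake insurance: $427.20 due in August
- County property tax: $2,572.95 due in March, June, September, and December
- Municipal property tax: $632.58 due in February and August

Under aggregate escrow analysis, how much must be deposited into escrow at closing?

$4,208.32

Cushion = 2 × $998.68 = $1,997.36
Trial balance (start $0, +$998.68 each month, − disbursements):
  Jun: +$998.68 − $2,572.95 → -$1,574.27
  Jul: +$998.68 → -$575.59
  Aug: +$998.68 − $1,059.78 → -$636.69
  Sep: +$998.68 − $2,572.95 → -$2,210.96
  Oct: +$998.68 → -$1,212.28
  Nov: +$998.68 → -$213.60
  Dec: +$998.68 − $2,572.95 → -$1,787.87
  Jan: +$998.68 → -$789.19
  Feb: +$998.68 − $632.58 → -$423.09
  Mar: +$998.68 − $2,572.95 → -$1,997.36
  Apr: +$998.68 → -$998.68
  May: +$998.68 → $0.00
Lowest trial balance = -$2,210.96 (Sep)
Initial deposit = cushion − low point = $1,997.36 − (-$2,210.96) = $4,208.32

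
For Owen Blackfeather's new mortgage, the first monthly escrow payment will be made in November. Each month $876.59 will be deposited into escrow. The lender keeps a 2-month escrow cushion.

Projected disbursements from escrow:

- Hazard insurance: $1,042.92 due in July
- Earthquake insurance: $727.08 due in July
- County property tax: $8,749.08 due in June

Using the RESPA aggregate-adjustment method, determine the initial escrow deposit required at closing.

$4,382.95

Cushion = 2 × $876.59 = $1,753.18
Trial balance (start $0, +$876.59 each month, − disbursements):
  Nov: +$876.59 → $876.59
  Dec: +$876.59 → $1,753.18
  Jan: +$876.59 → $2,629.77
  Feb: +$876.59 → $3,506.36
  Mar: +$876.59 → $4,382.95
  Apr: +$876.59 → $5,259.54
  May: +$876.59 → $6,136.13
  Jun: +$876.59 − $8,749.08 → -$1,736.36
  Jul: +$876.59 − $1,770.00 → -$2,629.77
  Aug: +$876.59 → -$1,753.18
  Sep: +$876.59 → -$876.59
  Oct: +$876.59 → $0.00
Lowest trial balance = -$2,629.77 (Jul)
Initial deposit = cushion − low point = $1,753.18 − (-$2,629.77) = $4,382.95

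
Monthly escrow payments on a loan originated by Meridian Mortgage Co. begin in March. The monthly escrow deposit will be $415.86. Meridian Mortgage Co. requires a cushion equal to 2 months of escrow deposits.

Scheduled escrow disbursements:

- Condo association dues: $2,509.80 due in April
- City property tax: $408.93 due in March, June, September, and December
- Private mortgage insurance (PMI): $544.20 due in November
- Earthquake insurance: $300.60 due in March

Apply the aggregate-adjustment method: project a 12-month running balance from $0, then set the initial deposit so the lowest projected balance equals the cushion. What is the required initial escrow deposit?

Cushion = 2 × $415.86 = $831.72
Trial balance (start $0, +$415.86 each month, − disbursements):
  Mar: +$415.86 − $709.53 → -$293.67
  Apr: +$415.86 − $2,509.80 → -$2,387.61
  May: +$415.86 → -$1,971.75
  Jun: +$415.86 − $408.93 → -$1,964.82
  Jul: +$415.86 → -$1,548.96
  Aug: +$415.86 → -$1,133.10
  Sep: +$415.86 − $408.93 → -$1,126.17
  Oct: +$415.86 → -$710.31
  Nov: +$415.86 − $544.20 → -$838.65
  Dec: +$415.86 − $408.93 → -$831.72
  Jan: +$415.86 → -$415.86
  Feb: +$415.86 → $0.00
Lowest trial balance = -$2,387.61 (Apr)
Initial deposit = cushion − low point = $831.72 − (-$2,387.61) = $3,219.33

$3,219.33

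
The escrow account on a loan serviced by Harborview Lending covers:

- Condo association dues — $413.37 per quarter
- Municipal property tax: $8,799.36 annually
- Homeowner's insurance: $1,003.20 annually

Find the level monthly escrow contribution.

$954.67

Condo association dues = $413.37 × 4 = $1,653.48 annually
Municipal property tax = $8,799.36 annually
Homeowner's insurance = $1,003.20 annually
Total annual escrow = $1,653.48 + $8,799.36 + $1,003.20 = $11,456.04
Monthly = $11,456.04 / 12 = $954.67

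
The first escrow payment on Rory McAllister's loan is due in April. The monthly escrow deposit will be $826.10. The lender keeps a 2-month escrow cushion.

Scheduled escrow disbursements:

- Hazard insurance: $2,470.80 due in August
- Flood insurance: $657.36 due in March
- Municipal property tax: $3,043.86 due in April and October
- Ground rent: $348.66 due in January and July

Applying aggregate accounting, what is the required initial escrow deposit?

Cushion = 2 × $826.10 = $1,652.20
Trial balance (start $0, +$826.10 each month, − disbursements):
  Apr: +$826.10 − $3,043.86 → -$2,217.76
  May: +$826.10 → -$1,391.66
  Jun: +$826.10 → -$565.56
  Jul: +$826.10 − $348.66 → -$88.12
  Aug: +$826.10 − $2,470.80 → -$1,732.82
  Sep: +$826.10 → -$906.72
  Oct: +$826.10 − $3,043.86 → -$3,124.48
  Nov: +$826.10 → -$2,298.38
  Dec: +$826.10 → -$1,472.28
  Jan: +$826.10 − $348.66 → -$994.84
  Feb: +$826.10 → -$168.74
  Mar: +$826.10 − $657.36 → $0.00
Lowest trial balance = -$3,124.48 (Oct)
Initial deposit = cushion − low point = $1,652.20 − (-$3,124.48) = $4,776.68

$4,776.68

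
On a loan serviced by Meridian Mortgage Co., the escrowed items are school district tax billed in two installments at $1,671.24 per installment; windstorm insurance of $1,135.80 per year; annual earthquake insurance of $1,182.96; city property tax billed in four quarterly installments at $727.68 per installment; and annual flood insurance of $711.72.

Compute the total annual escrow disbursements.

School district tax — $1,671.24 × 2 = $3,342.48 annually
Windstorm insurance — $1,135.80 annually
Earthquake insurance — $1,182.96 annually
City property tax — $727.68 × 4 = $2,910.72 annually
Flood insurance — $711.72 annually
Combined annual = $3,342.48 + $1,135.80 + $1,182.96 + $2,910.72 + $711.72 = $9,283.68

$9,283.68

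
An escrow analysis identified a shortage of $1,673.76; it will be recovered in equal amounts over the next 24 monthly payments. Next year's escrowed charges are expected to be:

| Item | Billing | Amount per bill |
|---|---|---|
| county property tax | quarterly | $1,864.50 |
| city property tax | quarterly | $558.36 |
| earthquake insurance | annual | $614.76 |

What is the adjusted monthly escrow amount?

$928.59

County property tax — $1,864.50 × 4 = $7,458.00/yr
City property tax — $558.36 × 4 = $2,233.44/yr
Earthquake insurance — $614.76/yr
Total per year = $10,306.20
Base monthly escrow = $10,306.20 ÷ 12 = $858.85
Monthly shortage recovery: $1,673.76 / 24 = $69.74
Adjusted monthly = $858.85 + $69.74 = $928.59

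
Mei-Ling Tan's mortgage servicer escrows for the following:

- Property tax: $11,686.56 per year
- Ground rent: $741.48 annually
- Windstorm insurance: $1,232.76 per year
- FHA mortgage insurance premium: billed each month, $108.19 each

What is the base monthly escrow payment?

$1,246.59

Property tax: $11,686.56 per year
Ground rent: $741.48 per year
Windstorm insurance: $1,232.76 per year
FHA mortgage insurance premium: $108.19 × 12 = $1,298.28 per year
Total per year = $14,959.08
Monthly = $14,959.08 / 12 = $1,246.59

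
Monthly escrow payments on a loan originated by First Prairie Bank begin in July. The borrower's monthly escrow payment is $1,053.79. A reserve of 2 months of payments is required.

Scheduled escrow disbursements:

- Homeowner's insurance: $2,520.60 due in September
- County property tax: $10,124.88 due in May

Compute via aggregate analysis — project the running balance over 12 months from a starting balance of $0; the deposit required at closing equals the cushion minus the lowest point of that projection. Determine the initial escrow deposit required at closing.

$3,161.37

Cushion = 2 × $1,053.79 = $2,107.58
Trial balance (start $0, +$1,053.79 each month, − disbursements):
  Jul: +$1,053.79 → $1,053.79
  Aug: +$1,053.79 → $2,107.58
  Sep: +$1,053.79 − $2,520.60 → $640.77
  Oct: +$1,053.79 → $1,694.56
  Nov: +$1,053.79 → $2,748.35
  Dec: +$1,053.79 → $3,802.14
  Jan: +$1,053.79 → $4,855.93
  Feb: +$1,053.79 → $5,909.72
  Mar: +$1,053.79 → $6,963.51
  Apr: +$1,053.79 → $8,017.30
  May: +$1,053.79 − $10,124.88 → -$1,053.79
  Jun: +$1,053.79 → $0.00
Lowest trial balance = -$1,053.79 (May)
Initial deposit = cushion − low point = $2,107.58 − (-$1,053.79) = $3,161.37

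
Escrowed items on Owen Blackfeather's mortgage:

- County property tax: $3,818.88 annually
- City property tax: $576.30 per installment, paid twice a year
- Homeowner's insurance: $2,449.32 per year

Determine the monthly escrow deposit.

$618.40

County property tax: $3,818.88
City property tax: $576.30 × 2 = $1,152.60
Homeowner's insurance: $2,449.32
Total per year = $3,818.88 + $1,152.60 + $2,449.32 = $7,420.80
Per month = $7,420.80 ÷ 12 = $618.40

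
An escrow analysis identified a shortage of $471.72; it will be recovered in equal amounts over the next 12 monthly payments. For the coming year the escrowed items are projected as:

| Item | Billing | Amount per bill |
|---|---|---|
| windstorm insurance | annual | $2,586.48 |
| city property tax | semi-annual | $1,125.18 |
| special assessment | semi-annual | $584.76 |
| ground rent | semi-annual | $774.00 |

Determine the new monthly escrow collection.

Windstorm insurance: $2,586.48 annually
City property tax: $1,125.18 × 2 = $2,250.36 annually
Special assessment: $584.76 × 2 = $1,169.52 annually
Ground rent: $774.00 × 2 = $1,548.00 annually
Combined annual = $2,586.48 + $2,250.36 + $1,169.52 + $1,548.00 = $7,554.36
Monthly escrow = $7,554.36 / 12 = $629.53
Shortage per month = $471.72 ÷ 12 = $39.31
New monthly escrow = $629.53 + $39.31 = $668.84

$668.84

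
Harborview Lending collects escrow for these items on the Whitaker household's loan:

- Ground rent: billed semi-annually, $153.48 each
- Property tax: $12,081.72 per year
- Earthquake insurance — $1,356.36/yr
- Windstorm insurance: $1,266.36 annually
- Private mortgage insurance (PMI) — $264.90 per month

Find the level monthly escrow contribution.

$1,515.85

Ground rent: $153.48 × 2 = $306.96 annually
Property tax: $12,081.72 annually
Earthquake insurance: $1,356.36 annually
Windstorm insurance: $1,266.36 annually
Private mortgage insurance (PMI): $264.90 × 12 = $3,178.80 annually
Yearly total = $306.96 + $12,081.72 + $1,356.36 + $1,266.36 + $3,178.80 = $18,190.20
Monthly escrow = $18,190.20 / 12 = $1,515.85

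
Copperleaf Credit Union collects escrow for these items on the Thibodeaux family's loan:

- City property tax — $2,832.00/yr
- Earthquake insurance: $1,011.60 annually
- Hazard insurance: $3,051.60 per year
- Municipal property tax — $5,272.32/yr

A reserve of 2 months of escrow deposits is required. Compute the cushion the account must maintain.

$2,027.92

City property tax = $2,832.00 per year
Earthquake insurance = $1,011.60 per year
Hazard insurance = $3,051.60 per year
Municipal property tax = $5,272.32 per year
Yearly total = $2,832.00 + $1,011.60 + $3,051.60 + $5,272.32 = $12,167.52
Monthly = $12,167.52 / 12 = $1,013.96
Reserve = 2 × $1,013.96 = $2,027.92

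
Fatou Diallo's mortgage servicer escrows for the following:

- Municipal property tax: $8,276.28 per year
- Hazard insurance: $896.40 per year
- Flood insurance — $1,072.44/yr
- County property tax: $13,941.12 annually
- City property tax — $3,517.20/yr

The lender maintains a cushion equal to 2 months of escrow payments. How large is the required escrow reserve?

$4,617.24

Municipal property tax — $8,276.28 per year
Hazard insurance — $896.40 per year
Flood insurance — $1,072.44 per year
County property tax — $13,941.12 per year
City property tax — $3,517.20 per year
Total per year = $8,276.28 + $896.40 + $1,072.44 + $13,941.12 + $3,517.20 = $27,703.44
Per month = $27,703.44 ÷ 12 = $2,308.62
Cushion = 2 × $2,308.62 = $4,617.24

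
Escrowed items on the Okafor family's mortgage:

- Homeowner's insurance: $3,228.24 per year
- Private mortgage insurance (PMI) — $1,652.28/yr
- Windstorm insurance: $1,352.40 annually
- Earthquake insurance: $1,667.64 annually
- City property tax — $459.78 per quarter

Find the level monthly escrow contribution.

$811.64

Homeowner's insurance — $3,228.24 annually
Private mortgage insurance (PMI) — $1,652.28 annually
Windstorm insurance — $1,352.40 annually
Earthquake insurance — $1,667.64 annually
City property tax — $459.78 × 4 = $1,839.12 annually
Annual escrow total = $9,739.68
Base monthly escrow = $9,739.68 ÷ 12 = $811.64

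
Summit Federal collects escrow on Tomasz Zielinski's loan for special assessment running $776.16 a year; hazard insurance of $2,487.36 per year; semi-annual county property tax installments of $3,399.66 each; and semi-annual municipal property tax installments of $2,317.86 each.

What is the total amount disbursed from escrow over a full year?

$14,698.56

Special assessment — $776.16 annually
Hazard insurance — $2,487.36 annually
County property tax — $3,399.66 × 2 = $6,799.32 annually
Municipal property tax — $2,317.86 × 2 = $4,635.72 annually
Total annual escrow = $776.16 + $2,487.36 + $6,799.32 + $4,635.72 = $14,698.56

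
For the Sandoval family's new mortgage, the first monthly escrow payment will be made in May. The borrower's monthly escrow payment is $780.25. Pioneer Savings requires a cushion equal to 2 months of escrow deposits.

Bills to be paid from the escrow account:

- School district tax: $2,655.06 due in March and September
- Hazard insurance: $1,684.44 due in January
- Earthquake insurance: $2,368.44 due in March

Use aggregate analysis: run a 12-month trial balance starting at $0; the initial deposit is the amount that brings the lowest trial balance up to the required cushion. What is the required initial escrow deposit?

Cushion = 2 × $780.25 = $1,560.50
Trial balance (start $0, +$780.25 each month, − disbursements):
  May: +$780.25 → $780.25
  Jun: +$780.25 → $1,560.50
  Jul: +$780.25 → $2,340.75
  Aug: +$780.25 → $3,121.00
  Sep: +$780.25 − $2,655.06 → $1,246.19
  Oct: +$780.25 → $2,026.44
  Nov: +$780.25 → $2,806.69
  Dec: +$780.25 → $3,586.94
  Jan: +$780.25 − $1,684.44 → $2,682.75
  Feb: +$780.25 → $3,463.00
  Mar: +$780.25 − $5,023.50 → -$780.25
  Apr: +$780.25 → $0.00
Lowest trial balance = -$780.25 (Mar)
Initial deposit = cushion − low point = $1,560.50 − (-$780.25) = $2,340.75

$2,340.75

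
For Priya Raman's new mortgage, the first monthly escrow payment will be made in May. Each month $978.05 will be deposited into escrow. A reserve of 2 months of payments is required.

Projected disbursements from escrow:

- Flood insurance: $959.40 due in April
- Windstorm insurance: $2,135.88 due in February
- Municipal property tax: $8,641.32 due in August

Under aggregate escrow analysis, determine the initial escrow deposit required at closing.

$6,685.22

Cushion = 2 × $978.05 = $1,956.10
Trial balance (start $0, +$978.05 each month, − disbursements):
  May: +$978.05 → $978.05
  Jun: +$978.05 → $1,956.10
  Jul: +$978.05 → $2,934.15
  Aug: +$978.05 − $8,641.32 → -$4,729.12
  Sep: +$978.05 → -$3,751.07
  Oct: +$978.05 → -$2,773.02
  Nov: +$978.05 → -$1,794.97
  Dec: +$978.05 → -$816.92
  Jan: +$978.05 → $161.13
  Feb: +$978.05 − $2,135.88 → -$996.70
  Mar: +$978.05 → -$18.65
  Apr: +$978.05 − $959.40 → $0.00
Lowest trial balance = -$4,729.12 (Aug)
Initial deposit = cushion − low point = $1,956.10 − (-$4,729.12) = $6,685.22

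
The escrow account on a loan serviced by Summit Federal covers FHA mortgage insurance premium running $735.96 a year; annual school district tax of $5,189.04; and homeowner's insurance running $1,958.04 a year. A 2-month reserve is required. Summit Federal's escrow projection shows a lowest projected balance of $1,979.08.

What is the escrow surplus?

$665.24

FHA mortgage insurance premium = $735.96 annually
School district tax = $5,189.04 annually
Homeowner's insurance = $1,958.04 annually
Total per year = $7,883.04
Base monthly escrow = $7,883.04 / 12 = $656.92
Required reserve = 2 × $656.92 = $1,313.84
Excess over cushion: $1,979.08 − $1,313.84 = $665.24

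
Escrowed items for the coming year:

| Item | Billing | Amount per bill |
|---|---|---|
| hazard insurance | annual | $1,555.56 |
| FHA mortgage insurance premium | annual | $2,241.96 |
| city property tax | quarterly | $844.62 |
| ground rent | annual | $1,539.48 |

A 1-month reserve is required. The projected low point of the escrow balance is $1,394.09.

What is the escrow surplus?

$667.80

Hazard insurance = $1,555.56 per year
FHA mortgage insurance premium = $2,241.96 per year
City property tax = $844.62 × 4 = $3,378.48 per year
Ground rent = $1,539.48 per year
Total annual escrow = $8,715.48
Base monthly escrow = $8,715.48 ÷ 12 = $726.29
Cushion = 1 × $726.29 = $726.29
Surplus = $1,394.09 − $726.29 = $667.80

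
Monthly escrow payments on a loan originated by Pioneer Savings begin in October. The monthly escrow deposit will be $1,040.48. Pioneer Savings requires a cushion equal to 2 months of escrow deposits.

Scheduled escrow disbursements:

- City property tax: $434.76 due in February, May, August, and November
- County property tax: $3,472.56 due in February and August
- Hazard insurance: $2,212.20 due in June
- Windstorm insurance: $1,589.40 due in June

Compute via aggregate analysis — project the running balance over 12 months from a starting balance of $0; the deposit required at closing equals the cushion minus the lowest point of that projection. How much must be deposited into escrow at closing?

Cushion = 2 × $1,040.48 = $2,080.96
Trial balance (start $0, +$1,040.48 each month, − disbursements):
  Oct: +$1,040.48 → $1,040.48
  Nov: +$1,040.48 − $434.76 → $1,646.20
  Dec: +$1,040.48 → $2,686.68
  Jan: +$1,040.48 → $3,727.16
  Feb: +$1,040.48 − $3,907.32 → $860.32
  Mar: +$1,040.48 → $1,900.80
  Apr: +$1,040.48 → $2,941.28
  May: +$1,040.48 − $434.76 → $3,547.00
  Jun: +$1,040.48 − $3,801.60 → $785.88
  Jul: +$1,040.48 → $1,826.36
  Aug: +$1,040.48 − $3,907.32 → -$1,040.48
  Sep: +$1,040.48 → $0.00
Lowest trial balance = -$1,040.48 (Aug)
Initial deposit = cushion − low point = $2,080.96 − (-$1,040.48) = $3,121.44

$3,121.44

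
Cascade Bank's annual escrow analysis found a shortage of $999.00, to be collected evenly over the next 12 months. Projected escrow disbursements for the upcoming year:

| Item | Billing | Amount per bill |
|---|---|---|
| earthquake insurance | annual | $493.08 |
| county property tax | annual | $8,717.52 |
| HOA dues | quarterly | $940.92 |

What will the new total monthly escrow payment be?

Earthquake insurance: $493.08 annually
County property tax: $8,717.52 annually
HOA dues: $940.92 × 4 = $3,763.68 annually
Total annual escrow = $493.08 + $8,717.52 + $3,763.68 = $12,974.28
Monthly escrow = $12,974.28 / 12 = $1,081.19
Shortage per month = $999.00 ÷ 12 = $83.25
Adjusted monthly = $1,081.19 + $83.25 = $1,164.44

$1,164.44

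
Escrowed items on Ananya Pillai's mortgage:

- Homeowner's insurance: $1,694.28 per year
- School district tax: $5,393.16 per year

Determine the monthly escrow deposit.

$590.62

Homeowner's insurance: $1,694.28 annually
School district tax: $5,393.16 annually
Total annual escrow = $7,087.44
Per month = $7,087.44 / 12 = $590.62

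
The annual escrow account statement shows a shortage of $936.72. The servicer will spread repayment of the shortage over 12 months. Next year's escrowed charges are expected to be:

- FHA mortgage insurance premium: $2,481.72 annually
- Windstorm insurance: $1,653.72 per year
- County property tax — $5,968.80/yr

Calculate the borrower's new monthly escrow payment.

$920.08

FHA mortgage insurance premium = $2,481.72
Windstorm insurance = $1,653.72
County property tax = $5,968.80
Annual escrow total = $2,481.72 + $1,653.72 + $5,968.80 = $10,104.24
Monthly escrow = $10,104.24 ÷ 12 = $842.02
Monthly shortage recovery: $936.72 / 12 = $78.06
Adjusted monthly = $842.02 + $78.06 = $920.08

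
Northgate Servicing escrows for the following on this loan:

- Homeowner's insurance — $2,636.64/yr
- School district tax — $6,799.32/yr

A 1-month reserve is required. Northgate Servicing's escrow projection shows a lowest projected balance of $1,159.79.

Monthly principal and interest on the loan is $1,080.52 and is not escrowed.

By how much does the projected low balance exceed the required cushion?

$373.46

Homeowner's insurance — $2,636.64/yr
School district tax — $6,799.32/yr
Combined annual = $9,435.96
Monthly escrow = $9,435.96 / 12 = $786.33
Required cushion = 1 × $786.33 = $786.33
Surplus = $1,159.79 − $786.33 = $373.46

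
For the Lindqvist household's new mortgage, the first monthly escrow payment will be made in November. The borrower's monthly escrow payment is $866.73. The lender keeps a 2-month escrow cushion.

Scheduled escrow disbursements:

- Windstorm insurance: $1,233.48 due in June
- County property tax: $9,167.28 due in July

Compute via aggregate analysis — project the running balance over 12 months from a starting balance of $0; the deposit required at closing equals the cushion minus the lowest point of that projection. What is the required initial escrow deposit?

Cushion = 2 × $866.73 = $1,733.46
Trial balance (start $0, +$866.73 each month, − disbursements):
  Nov: +$866.73 → $866.73
  Dec: +$866.73 → $1,733.46
  Jan: +$866.73 → $2,600.19
  Feb: +$866.73 → $3,466.92
  Mar: +$866.73 → $4,333.65
  Apr: +$866.73 → $5,200.38
  May: +$866.73 → $6,067.11
  Jun: +$866.73 − $1,233.48 → $5,700.36
  Jul: +$866.73 − $9,167.28 → -$2,600.19
  Aug: +$866.73 → -$1,733.46
  Sep: +$866.73 → -$866.73
  Oct: +$866.73 → $0.00
Lowest trial balance = -$2,600.19 (Jul)
Initial deposit = cushion − low point = $1,733.46 − (-$2,600.19) = $4,333.65

$4,333.65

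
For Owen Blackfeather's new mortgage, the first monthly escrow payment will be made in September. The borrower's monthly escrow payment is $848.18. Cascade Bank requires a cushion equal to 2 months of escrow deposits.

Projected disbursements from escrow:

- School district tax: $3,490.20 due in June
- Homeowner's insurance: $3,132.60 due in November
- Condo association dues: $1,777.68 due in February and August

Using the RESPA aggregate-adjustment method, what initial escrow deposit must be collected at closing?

Cushion = 2 × $848.18 = $1,696.36
Trial balance (start $0, +$848.18 each month, − disbursements):
  Sep: +$848.18 → $848.18
  Oct: +$848.18 → $1,696.36
  Nov: +$848.18 − $3,132.60 → -$588.06
  Dec: +$848.18 → $260.12
  Jan: +$848.18 → $1,108.30
  Feb: +$848.18 − $1,777.68 → $178.80
  Mar: +$848.18 → $1,026.98
  Apr: +$848.18 → $1,875.16
  May: +$848.18 → $2,723.34
  Jun: +$848.18 − $3,490.20 → $81.32
  Jul: +$848.18 → $929.50
  Aug: +$848.18 − $1,777.68 → $0.00
Lowest trial balance = -$588.06 (Nov)
Initial deposit = cushion − low point = $1,696.36 − (-$588.06) = $2,284.42

$2,284.42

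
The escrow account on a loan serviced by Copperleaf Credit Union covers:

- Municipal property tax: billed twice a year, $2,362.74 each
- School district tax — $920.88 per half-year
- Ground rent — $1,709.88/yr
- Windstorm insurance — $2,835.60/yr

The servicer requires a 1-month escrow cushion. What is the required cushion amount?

Municipal property tax: $2,362.74 × 2 = $4,725.48 annually
School district tax: $920.88 × 2 = $1,841.76 annually
Ground rent: $1,709.88 annually
Windstorm insurance: $2,835.60 annually
Total per year = $11,112.72
Per month = $11,112.72 / 12 = $926.06
Required cushion = 1 × $926.06 = $926.06

$926.06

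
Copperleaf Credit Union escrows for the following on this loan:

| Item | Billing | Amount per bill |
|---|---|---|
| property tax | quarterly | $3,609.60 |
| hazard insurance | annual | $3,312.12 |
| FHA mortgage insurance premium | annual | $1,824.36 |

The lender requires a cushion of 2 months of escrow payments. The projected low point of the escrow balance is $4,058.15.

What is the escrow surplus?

$795.67

Property tax = $3,609.60 × 4 = $14,438.40/yr
Hazard insurance = $3,312.12/yr
FHA mortgage insurance premium = $1,824.36/yr
Total per year = $19,574.88
Monthly = $19,574.88 / 12 = $1,631.24
Required reserve = 2 × $1,631.24 = $3,262.48
Excess over cushion: $4,058.15 − $3,262.48 = $795.67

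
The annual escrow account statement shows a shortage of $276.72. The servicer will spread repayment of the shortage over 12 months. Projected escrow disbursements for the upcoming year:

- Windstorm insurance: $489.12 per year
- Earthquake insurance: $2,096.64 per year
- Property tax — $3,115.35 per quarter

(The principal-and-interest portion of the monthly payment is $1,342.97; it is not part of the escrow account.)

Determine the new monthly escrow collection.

Windstorm insurance = $489.12/yr
Earthquake insurance = $2,096.64/yr
Property tax = $3,115.35 × 4 = $12,461.40/yr
Total per year = $15,047.16
Monthly escrow = $15,047.16 ÷ 12 = $1,253.93
Shortage per month = $276.72 ÷ 12 = $23.06
New monthly escrow = $1,253.93 + $23.06 = $1,276.99

$1,276.99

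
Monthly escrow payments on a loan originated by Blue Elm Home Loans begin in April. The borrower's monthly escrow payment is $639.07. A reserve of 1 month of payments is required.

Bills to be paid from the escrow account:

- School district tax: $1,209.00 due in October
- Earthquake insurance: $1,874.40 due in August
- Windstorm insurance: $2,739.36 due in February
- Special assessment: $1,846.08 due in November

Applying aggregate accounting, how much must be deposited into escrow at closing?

Cushion = 1 × $639.07 = $639.07
Trial balance (start $0, +$639.07 each month, − disbursements):
  Apr: +$639.07 → $639.07
  May: +$639.07 → $1,278.14
  Jun: +$639.07 → $1,917.21
  Jul: +$639.07 → $2,556.28
  Aug: +$639.07 − $1,874.40 → $1,320.95
  Sep: +$639.07 → $1,960.02
  Oct: +$639.07 − $1,209.00 → $1,390.09
  Nov: +$639.07 − $1,846.08 → $183.08
  Dec: +$639.07 → $822.15
  Jan: +$639.07 → $1,461.22
  Feb: +$639.07 − $2,739.36 → -$639.07
  Mar: +$639.07 → $0.00
Lowest trial balance = -$639.07 (Feb)
Initial deposit = cushion − low point = $639.07 − (-$639.07) = $1,278.14

$1,278.14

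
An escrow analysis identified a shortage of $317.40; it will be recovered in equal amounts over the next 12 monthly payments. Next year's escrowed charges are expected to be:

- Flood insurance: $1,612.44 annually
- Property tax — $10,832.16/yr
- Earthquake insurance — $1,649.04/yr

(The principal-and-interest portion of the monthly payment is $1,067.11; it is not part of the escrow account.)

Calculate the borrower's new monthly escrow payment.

Flood insurance — $1,612.44
Property tax — $10,832.16
Earthquake insurance — $1,649.04
Combined annual = $1,612.44 + $10,832.16 + $1,649.04 = $14,093.64
Monthly escrow = $14,093.64 / 12 = $1,174.47
Shortage spread = $317.40 ÷ 12 = $26.45/mo
New monthly escrow = $1,174.47 + $26.45 = $1,200.92

$1,200.92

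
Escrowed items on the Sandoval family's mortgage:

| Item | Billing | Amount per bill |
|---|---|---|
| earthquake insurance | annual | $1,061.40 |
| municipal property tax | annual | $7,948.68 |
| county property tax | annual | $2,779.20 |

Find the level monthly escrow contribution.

Earthquake insurance = $1,061.40 annually
Municipal property tax = $7,948.68 annually
County property tax = $2,779.20 annually
Yearly total = $11,789.28
Monthly escrow = $11,789.28 / 12 = $982.44

$982.44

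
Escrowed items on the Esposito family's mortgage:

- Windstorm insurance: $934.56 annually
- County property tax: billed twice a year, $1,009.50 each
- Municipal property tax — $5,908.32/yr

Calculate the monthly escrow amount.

$738.49

Windstorm insurance: $934.56
County property tax: $1,009.50 × 2 = $2,019.00
Municipal property tax: $5,908.32
Total per year = $8,861.88
Monthly = $8,861.88 ÷ 12 = $738.49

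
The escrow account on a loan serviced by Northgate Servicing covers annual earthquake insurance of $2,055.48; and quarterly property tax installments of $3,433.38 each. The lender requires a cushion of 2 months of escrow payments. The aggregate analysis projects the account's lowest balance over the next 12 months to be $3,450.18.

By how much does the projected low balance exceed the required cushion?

Earthquake insurance = $2,055.48/yr
Property tax = $3,433.38 × 4 = $13,733.52/yr
Annual escrow total = $15,789.00
Per month = $15,789.00 ÷ 12 = $1,315.75
Required reserve = 2 × $1,315.75 = $2,631.50
Surplus = $3,450.18 − $2,631.50 = $818.68

$818.68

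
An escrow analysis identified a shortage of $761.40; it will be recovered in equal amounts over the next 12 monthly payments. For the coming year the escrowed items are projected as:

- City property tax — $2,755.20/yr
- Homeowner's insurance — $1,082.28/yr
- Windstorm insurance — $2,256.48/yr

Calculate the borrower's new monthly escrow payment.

City property tax = $2,755.20/yr
Homeowner's insurance = $1,082.28/yr
Windstorm insurance = $2,256.48/yr
Combined annual = $2,755.20 + $1,082.28 + $2,256.48 = $6,093.96
Monthly = $6,093.96 / 12 = $507.83
Shortage spread = $761.40 / 12 = $63.45/mo
New monthly escrow = $507.83 + $63.45 = $571.28

$571.28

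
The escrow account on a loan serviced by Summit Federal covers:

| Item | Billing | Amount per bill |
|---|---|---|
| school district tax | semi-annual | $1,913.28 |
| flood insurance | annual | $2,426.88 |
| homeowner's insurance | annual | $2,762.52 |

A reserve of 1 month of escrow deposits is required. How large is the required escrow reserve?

$751.33

School district tax: $1,913.28 × 2 = $3,826.56
Flood insurance: $2,426.88
Homeowner's insurance: $2,762.52
Combined annual = $3,826.56 + $2,426.88 + $2,762.52 = $9,015.96
Monthly = $9,015.96 ÷ 12 = $751.33
Cushion = 1 × $751.33 = $751.33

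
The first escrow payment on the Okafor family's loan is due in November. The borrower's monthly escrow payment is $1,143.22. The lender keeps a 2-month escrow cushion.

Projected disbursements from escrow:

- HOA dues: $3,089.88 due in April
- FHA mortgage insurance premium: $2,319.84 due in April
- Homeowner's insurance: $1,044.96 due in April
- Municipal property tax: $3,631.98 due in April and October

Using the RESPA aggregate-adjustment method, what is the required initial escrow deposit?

$5,513.78

Cushion = 2 × $1,143.22 = $2,286.44
Trial balance (start $0, +$1,143.22 each month, − disbursements):
  Nov: +$1,143.22 → $1,143.22
  Dec: +$1,143.22 → $2,286.44
  Jan: +$1,143.22 → $3,429.66
  Feb: +$1,143.22 → $4,572.88
  Mar: +$1,143.22 → $5,716.10
  Apr: +$1,143.22 − $10,086.66 → -$3,227.34
  May: +$1,143.22 → -$2,084.12
  Jun: +$1,143.22 → -$940.90
  Jul: +$1,143.22 → $202.32
  Aug: +$1,143.22 → $1,345.54
  Sep: +$1,143.22 → $2,488.76
  Oct: +$1,143.22 − $3,631.98 → $0.00
Lowest trial balance = -$3,227.34 (Apr)
Initial deposit = cushion − low point = $2,286.44 − (-$3,227.34) = $5,513.78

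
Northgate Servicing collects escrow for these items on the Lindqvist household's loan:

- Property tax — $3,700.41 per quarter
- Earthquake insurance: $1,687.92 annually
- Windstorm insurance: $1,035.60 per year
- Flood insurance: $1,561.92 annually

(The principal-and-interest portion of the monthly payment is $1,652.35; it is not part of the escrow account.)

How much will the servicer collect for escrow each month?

Property tax = $3,700.41 × 4 = $14,801.64/yr
Earthquake insurance = $1,687.92/yr
Windstorm insurance = $1,035.60/yr
Flood insurance = $1,561.92/yr
Total per year = $14,801.64 + $1,687.92 + $1,035.60 + $1,561.92 = $19,087.08
Monthly = $19,087.08 / 12 = $1,590.59

$1,590.59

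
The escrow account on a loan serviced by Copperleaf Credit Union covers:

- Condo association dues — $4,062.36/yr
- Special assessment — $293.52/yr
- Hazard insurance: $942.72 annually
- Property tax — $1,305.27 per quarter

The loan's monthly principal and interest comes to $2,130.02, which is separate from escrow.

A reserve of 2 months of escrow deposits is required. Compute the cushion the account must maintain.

$1,753.28

Condo association dues — $4,062.36 annually
Special assessment — $293.52 annually
Hazard insurance — $942.72 annually
Property tax — $1,305.27 × 4 = $5,221.08 annually
Annual escrow total = $4,062.36 + $293.52 + $942.72 + $5,221.08 = $10,519.68
Monthly = $10,519.68 / 12 = $876.64
Cushion = 2 × $876.64 = $1,753.28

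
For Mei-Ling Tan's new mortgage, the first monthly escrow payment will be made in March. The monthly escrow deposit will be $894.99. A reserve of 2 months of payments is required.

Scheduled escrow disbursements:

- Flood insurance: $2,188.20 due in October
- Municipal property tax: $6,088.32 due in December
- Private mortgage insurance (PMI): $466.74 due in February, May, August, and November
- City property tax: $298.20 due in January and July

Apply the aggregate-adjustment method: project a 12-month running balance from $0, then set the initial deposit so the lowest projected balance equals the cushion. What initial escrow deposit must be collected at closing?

$2,815.02

Cushion = 2 × $894.99 = $1,789.98
Trial balance (start $0, +$894.99 each month, − disbursements):
  Mar: +$894.99 → $894.99
  Apr: +$894.99 → $1,789.98
  May: +$894.99 − $466.74 → $2,218.23
  Jun: +$894.99 → $3,113.22
  Jul: +$894.99 − $298.20 → $3,710.01
  Aug: +$894.99 − $466.74 → $4,138.26
  Sep: +$894.99 → $5,033.25
  Oct: +$894.99 − $2,188.20 → $3,740.04
  Nov: +$894.99 − $466.74 → $4,168.29
  Dec: +$894.99 − $6,088.32 → -$1,025.04
  Jan: +$894.99 − $298.20 → -$428.25
  Feb: +$894.99 − $466.74 → $0.00
Lowest trial balance = -$1,025.04 (Dec)
Initial deposit = cushion − low point = $1,789.98 − (-$1,025.04) = $2,815.02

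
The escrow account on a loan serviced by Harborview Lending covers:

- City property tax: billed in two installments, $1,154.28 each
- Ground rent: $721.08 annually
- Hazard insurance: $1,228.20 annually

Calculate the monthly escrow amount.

City property tax = $1,154.28 × 2 = $2,308.56/yr
Ground rent = $721.08/yr
Hazard insurance = $1,228.20/yr
Annual escrow total = $2,308.56 + $721.08 + $1,228.20 = $4,257.84
Per month = $4,257.84 / 12 = $354.82

$354.82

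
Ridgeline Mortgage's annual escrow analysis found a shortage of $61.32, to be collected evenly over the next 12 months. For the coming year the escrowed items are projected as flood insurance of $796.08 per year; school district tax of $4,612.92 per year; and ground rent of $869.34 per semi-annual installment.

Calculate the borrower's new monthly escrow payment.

Flood insurance: $796.08
School district tax: $4,612.92
Ground rent: $869.34 × 2 = $1,738.68
Total annual escrow = $796.08 + $4,612.92 + $1,738.68 = $7,147.68
Monthly escrow = $7,147.68 / 12 = $595.64
Shortage per month = $61.32 / 12 = $5.11
New monthly escrow = $595.64 + $5.11 = $600.75

$600.75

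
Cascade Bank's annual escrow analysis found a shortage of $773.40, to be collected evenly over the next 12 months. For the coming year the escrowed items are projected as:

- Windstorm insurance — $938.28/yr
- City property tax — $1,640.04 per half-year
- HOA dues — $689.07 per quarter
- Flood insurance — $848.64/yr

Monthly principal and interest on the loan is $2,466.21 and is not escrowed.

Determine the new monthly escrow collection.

Windstorm insurance: $938.28
City property tax: $1,640.04 × 2 = $3,280.08
HOA dues: $689.07 × 4 = $2,756.28
Flood insurance: $848.64
Combined annual = $938.28 + $3,280.08 + $2,756.28 + $848.64 = $7,823.28
Monthly escrow = $7,823.28 ÷ 12 = $651.94
Shortage per month = $773.40 / 12 = $64.45
New monthly escrow = $651.94 + $64.45 = $716.39

$716.39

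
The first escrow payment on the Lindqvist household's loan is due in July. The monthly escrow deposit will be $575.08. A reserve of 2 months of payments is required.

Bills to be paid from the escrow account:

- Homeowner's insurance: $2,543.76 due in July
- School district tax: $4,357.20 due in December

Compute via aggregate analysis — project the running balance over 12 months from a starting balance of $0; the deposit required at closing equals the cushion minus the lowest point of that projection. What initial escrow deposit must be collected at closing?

Cushion = 2 × $575.08 = $1,150.16
Trial balance (start $0, +$575.08 each month, − disbursements):
  Jul: +$575.08 − $2,543.76 → -$1,968.68
  Aug: +$575.08 → -$1,393.60
  Sep: +$575.08 → -$818.52
  Oct: +$575.08 → -$243.44
  Nov: +$575.08 → $331.64
  Dec: +$575.08 − $4,357.20 → -$3,450.48
  Jan: +$575.08 → -$2,875.40
  Feb: +$575.08 → -$2,300.32
  Mar: +$575.08 → -$1,725.24
  Apr: +$575.08 → -$1,150.16
  May: +$575.08 → -$575.08
  Jun: +$575.08 → $0.00
Lowest trial balance = -$3,450.48 (Dec)
Initial deposit = cushion − low point = $1,150.16 − (-$3,450.48) = $4,600.64

$4,600.64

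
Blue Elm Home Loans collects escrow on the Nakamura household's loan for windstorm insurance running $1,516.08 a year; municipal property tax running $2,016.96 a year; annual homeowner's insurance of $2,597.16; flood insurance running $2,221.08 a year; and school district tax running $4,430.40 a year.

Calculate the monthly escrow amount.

$1,065.14

Windstorm insurance — $1,516.08 annually
Municipal property tax — $2,016.96 annually
Homeowner's insurance — $2,597.16 annually
Flood insurance — $2,221.08 annually
School district tax — $4,430.40 annually
Yearly total = $12,781.68
Per month = $12,781.68 ÷ 12 = $1,065.14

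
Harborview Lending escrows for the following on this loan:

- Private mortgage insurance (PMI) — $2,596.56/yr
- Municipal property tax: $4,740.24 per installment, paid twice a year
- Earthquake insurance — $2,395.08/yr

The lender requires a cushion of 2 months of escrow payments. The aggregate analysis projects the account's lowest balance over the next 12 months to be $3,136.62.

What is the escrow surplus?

$724.60

Private mortgage insurance (PMI) — $2,596.56 per year
Municipal property tax — $4,740.24 × 2 = $9,480.48 per year
Earthquake insurance — $2,395.08 per year
Annual escrow total = $2,596.56 + $9,480.48 + $2,395.08 = $14,472.12
Base monthly escrow = $14,472.12 ÷ 12 = $1,206.01
Required cushion = 2 × $1,206.01 = $2,412.02
Excess over cushion: $3,136.62 − $2,412.02 = $724.60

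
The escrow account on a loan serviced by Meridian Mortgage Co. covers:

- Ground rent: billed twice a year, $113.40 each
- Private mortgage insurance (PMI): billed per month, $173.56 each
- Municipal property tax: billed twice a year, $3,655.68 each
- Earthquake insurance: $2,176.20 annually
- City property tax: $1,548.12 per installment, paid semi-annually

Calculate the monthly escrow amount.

Ground rent: $113.40 × 2 = $226.80 per year
Private mortgage insurance (PMI): $173.56 × 12 = $2,082.72 per year
Municipal property tax: $3,655.68 × 2 = $7,311.36 per year
Earthquake insurance: $2,176.20 per year
City property tax: $1,548.12 × 2 = $3,096.24 per year
Total per year = $226.80 + $2,082.72 + $7,311.36 + $2,176.20 + $3,096.24 = $14,893.32
Base monthly escrow = $14,893.32 ÷ 12 = $1,241.11

$1,241.11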